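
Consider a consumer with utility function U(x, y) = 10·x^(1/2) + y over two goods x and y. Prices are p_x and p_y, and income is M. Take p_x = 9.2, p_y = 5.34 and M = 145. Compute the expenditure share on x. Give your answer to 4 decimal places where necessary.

share on x = 0.5344

Plugging in: x* = (5·5.34/9.2)² = 8.4226, y* = 12.6427.
Expenditure on x: 9.2·8.4226 = 77.488; share = 0.5344.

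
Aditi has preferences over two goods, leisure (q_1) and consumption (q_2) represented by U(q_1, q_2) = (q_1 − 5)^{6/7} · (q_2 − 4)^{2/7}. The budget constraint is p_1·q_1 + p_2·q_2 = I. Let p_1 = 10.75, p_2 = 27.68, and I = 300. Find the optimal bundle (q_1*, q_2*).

Substituting into the budget: q_1* = 5 + 0.75·(I − 5·p_1 − 4·p_2)/p_1, and q_2* = 4 + 0.25·(…)/p_2.
Discretionary income = 300 − 5·10.75 − 4·27.68 = 135.53; q_1* = 5 + 0.75·135.53/10.75 = 14.4556; q_2* = 4 + 0.25·135.53/27.68 = 5.2241.

q_1* = 14.4556, q_2* = 5.2241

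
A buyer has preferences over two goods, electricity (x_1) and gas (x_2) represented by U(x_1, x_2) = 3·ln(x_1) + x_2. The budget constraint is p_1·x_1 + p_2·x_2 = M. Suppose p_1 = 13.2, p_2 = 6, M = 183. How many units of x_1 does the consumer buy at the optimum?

x_1* = 1.3636

Set MRS = p_1/p_2: (3/x_1)/1 = p_1/p_2.
So x_1*(p_1,p_2) = 3·p_2/p_1, independent of income; and x_2* = (M − 3·p_2)/p_2.
At the given prices: x_1* = 3·6/13.2 = 1.3636.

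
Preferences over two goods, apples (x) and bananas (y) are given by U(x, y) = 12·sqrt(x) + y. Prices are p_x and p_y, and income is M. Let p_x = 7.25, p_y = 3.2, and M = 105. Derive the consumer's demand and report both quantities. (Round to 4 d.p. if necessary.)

Set MRS = p_x/p_y: 6·x^(−1/2) = p_x/p_y.
Solve: √x = 6·p_y/p_x, so x*(p_x,p_y) = (6·p_y/p_x)², and y* = (M − p_x·x*)/p_y.
Plugging in: x* = (6·3.2/7.25)² = 7.0134, y* = 16.9228.

x* = 7.0134, y* = 16.9228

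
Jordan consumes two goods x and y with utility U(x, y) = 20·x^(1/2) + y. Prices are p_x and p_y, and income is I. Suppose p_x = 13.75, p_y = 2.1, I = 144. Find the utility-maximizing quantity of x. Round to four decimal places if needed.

x* = 2.3326

Solve: √x = 10·p_y/p_x, so x*(p_x,p_y) = (10·p_y/p_x)², and y* = (I − p_x·x*)/p_y.
Plugging in: x* = (10·2.1/13.75)² = 2.3326.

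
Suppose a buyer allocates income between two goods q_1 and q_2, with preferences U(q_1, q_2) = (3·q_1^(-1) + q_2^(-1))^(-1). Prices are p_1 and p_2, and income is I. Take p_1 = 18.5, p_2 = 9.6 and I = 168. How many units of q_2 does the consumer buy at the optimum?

q_2* = 5.1404

MU_q_1 ∝ 3·q_1^(-2), MU_q_2 ∝ q_2^(-2), so MRS = 3·(q_2/q_1)^(2) = p_1/p_2.
Solve for the ratio: q_2/q_1 = [(1/3)·p_1/p_2]^(0.5).
With the ratio pinned down, the budget gives q_1* = I/(p_1 + p_2·(q_2/q_1)) and q_2* = (q_2/q_1)·q_1*.
Numerically q_2/q_1 = 0.801474, so q_1* = 168/(18.5 + 9.6·0.801474) = 6.4136 and q_2* = 0.801474·6.4136 = 5.1404.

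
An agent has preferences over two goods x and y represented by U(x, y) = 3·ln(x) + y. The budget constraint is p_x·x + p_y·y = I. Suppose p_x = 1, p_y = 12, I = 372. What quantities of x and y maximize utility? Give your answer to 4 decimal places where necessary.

x* = 36, y* = 28

Set MRS = p_x/p_y: (3/x)/1 = p_x/p_y.
So x*(p_x,p_y) = 3·p_y/p_x, independent of income; and y* = (I − 3·p_y)/p_y.
At the given prices: x* = 3·12/1 = 36, and y* = 28.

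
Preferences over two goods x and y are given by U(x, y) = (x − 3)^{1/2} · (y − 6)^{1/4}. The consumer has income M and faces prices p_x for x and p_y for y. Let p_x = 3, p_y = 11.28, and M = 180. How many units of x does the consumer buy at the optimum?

MRS = 2·(y−6)/(x−3). Tangency with p_x/p_y gives y−6 = (1/2)·(p_x/p_y)·(x−3).
Substituting into the budget: x* = 3 + 2/3·(M − 3·p_x − 6·p_y)/p_x, and y* = 6 + 1/3·(…)/p_y.
Discretionary income = 180 − 3·3 − 6·11.28 = 103.32; x* = 3 + 2/3·103.32/3 = 25.96.

x* = 25.96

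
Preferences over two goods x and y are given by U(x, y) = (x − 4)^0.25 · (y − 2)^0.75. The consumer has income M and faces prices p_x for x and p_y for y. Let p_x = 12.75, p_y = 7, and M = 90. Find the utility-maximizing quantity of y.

y* = 4.6786

Discretionary income = 90 − 4·12.75 − 2·7 = 25; y* = 2 + 0.75·25/7 = 4.6786.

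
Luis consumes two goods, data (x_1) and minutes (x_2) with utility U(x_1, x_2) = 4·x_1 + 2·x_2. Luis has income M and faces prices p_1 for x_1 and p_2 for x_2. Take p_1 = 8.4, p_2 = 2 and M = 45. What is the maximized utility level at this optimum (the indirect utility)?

Linear utility — the consumer picks whichever good has higher MU/price: 4/8.4 = 0.4762 vs 2/2 = 1.
x_2 gives more utility per dollar, so spend all income on x_2: x_2* = M/p_2, x_1* = 0.
Numerically: x_1* = 0, x_2* = 22.5.
Utility at the optimum: U(0, 22.5) = 45.

V = 45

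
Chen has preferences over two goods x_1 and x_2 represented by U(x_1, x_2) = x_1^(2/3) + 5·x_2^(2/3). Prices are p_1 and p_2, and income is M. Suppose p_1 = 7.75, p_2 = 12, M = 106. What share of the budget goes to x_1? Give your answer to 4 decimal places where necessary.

share on x_1 = 0.0188

MRS = MU_x_1/MU_x_2 = (1/5)·(x_2/x_1)^(1/3). Set equal to p_1/p_2.
Hence x_2/x_1 = (5·p_1/p_2)^(1/(1/3)), i.e. raised to the 3 power.
With the ratio pinned down, the budget gives x_1* = M/(p_1 + p_2·(x_2/x_1)) and x_2* = (x_2/x_1)·x_1*.
Numerically x_2/x_1 = 33.672191, so x_1* = 106/(7.75 + 12·33.672191) = 0.2574 and x_2* = 33.672191·0.2574 = 8.6671.
Expenditure on x_1: 7.75·0.2574 = 1.9948; share = 0.0188.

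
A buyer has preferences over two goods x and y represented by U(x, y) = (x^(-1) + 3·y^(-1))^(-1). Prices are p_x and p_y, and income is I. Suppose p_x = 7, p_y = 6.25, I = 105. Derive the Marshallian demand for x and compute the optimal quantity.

x* = 5.6891

Substitute y = (y/x)·x into the budget: x* = I/(p_x + p_y·(y/x)).
Numerically y/x = 1.83303, so x* = 105/(7 + 6.25·1.83303) = 5.6891.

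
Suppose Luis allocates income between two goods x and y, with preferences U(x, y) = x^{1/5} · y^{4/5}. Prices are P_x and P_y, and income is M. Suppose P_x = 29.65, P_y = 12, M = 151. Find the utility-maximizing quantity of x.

At P_x=29.65, P_y=12, M=151: x* = 0.2·151/29.65 = 1.0185.

x* = 1.0185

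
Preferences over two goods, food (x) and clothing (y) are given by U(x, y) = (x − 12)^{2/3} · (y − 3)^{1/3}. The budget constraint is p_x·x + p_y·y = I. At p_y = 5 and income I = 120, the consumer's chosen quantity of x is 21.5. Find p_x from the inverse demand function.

This is Cobb-Douglas in (x−12, y−3): tangency gives 2/3·p_y·(y−3) = 1/3·p_x·(x−12).
Substituting into the budget: x* = 12 + 2/3·(I − 12·p_x − 3·p_y)/p_x, and y* = 3 + 1/3·(…)/p_y.
Set x* = 21.5 in the demand function and solve for p_x: p_x = 4.

p_x = 4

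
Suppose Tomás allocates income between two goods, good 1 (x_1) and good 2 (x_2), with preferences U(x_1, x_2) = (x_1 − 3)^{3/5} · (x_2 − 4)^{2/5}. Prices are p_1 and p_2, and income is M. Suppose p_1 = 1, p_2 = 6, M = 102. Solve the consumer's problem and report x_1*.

Let x_1' = x_1−3, x_2' = x_2−4. MRS = (3/2)·x_2'/x_1' = p_1/p_2.
Substituting into the budget: x_1* = 3 + 0.6·(M − 3·p_1 − 4·p_2)/p_1, and x_2* = 4 + 0.4·(…)/p_2.
Discretionary income = 102 − 3·1 − 4·6 = 75; x_1* = 3 + 0.6·75/1 = 48.

x_1* = 48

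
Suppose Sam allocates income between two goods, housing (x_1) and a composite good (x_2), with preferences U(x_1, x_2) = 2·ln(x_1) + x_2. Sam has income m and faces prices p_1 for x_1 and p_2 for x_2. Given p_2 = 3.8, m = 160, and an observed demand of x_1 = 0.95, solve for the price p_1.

Set MRS = p_1/p_2: (2/x_1)/1 = p_1/p_2.
So x_1*(p_1,p_2) = 2·p_2/p_1, independent of income; and x_2* = (m − 2·p_2)/p_2.
Set x_1* = 0.95 in the demand function and solve for p_1: p_1 = 8.

p_1 = 8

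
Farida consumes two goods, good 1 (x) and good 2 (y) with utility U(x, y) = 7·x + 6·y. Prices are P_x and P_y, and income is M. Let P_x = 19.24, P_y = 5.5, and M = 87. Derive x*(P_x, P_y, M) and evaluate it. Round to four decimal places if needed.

x* = 0

Perfect substitutes: compare marginal utility per dollar. 7/P_x vs 6/P_y → 0.3638 vs 1.0909.
y gives more utility per dollar, so spend all income on y: y* = M/P_y, x* = 0.
Numerically: x* = 0, y* = 15.8182.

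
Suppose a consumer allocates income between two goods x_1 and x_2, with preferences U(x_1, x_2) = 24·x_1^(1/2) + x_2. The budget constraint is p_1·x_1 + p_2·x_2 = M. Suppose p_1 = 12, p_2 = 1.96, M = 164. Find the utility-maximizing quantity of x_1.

MU_x_1 = 12/√x_1, MU_x_2 = 1. Tangency: 12/√x_1 = p_1/p_2.
Solve: √x_1 = 12·p_2/p_1, so x_1*(p_1,p_2) = (12·p_2/p_1)², and x_2* = (M − p_1·x_1*)/p_2.
Plugging in: x_1* = (12·1.96/12)² = 3.8416.

x_1* = 3.8416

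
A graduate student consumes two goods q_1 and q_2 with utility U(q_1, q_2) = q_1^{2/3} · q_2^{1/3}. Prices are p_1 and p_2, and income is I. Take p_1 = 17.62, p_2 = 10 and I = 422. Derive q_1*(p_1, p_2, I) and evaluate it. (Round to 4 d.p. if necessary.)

q_1* = 15.9667

Tangency: MRS = 2·q_2/q_1 = p_1/p_2.
Rearranging, p_2·q_2 = (1/2)·p_1·q_1. Substituting into the budget gives p_1·q_1·(1 + (1/2)) = I.
Demand: q_1*(p_1,p_2,I) = 2/3·I/p_1 and q_2* = 1/3·I/p_2.
At p_1=17.62, p_2=10, I=422: q_1* = 2/3·422/17.62 = 15.9667.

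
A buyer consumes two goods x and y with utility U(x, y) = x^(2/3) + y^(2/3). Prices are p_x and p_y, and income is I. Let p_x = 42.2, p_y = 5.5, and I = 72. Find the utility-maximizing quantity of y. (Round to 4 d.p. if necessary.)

MU_x ∝ x^(-1/3), MU_y ∝ y^(-1/3), so MRS = (y/x)^(1/3) = p_x/p_y.
Hence y/x = (p_x/p_y)^(1/(1/3)), i.e. raised to the 3 power.
Substitute y = (y/x)·x into the budget: x* = I/(p_x + p_y·(y/x)).
Numerically y/x = 451.699162, so x* = 72/(42.2 + 5.5·451.699162) = 0.0285 and y* = 451.699162·0.0285 = 12.8723.

y* = 12.8723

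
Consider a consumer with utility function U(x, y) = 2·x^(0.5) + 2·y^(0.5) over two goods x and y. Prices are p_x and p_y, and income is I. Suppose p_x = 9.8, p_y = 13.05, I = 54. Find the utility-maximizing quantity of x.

MRS = MU_x/MU_y = (y/x)^(0.5). Set equal to p_x/p_y.
Solve for the ratio: y/x = [p_x/p_y]^(2).
Substitute y = (y/x)·x into the budget: x* = I/(p_x + p_y·(y/x)).
Numerically y/x = 0.563938, so x* = 54/(9.8 + 13.05·0.563938) = 3.147.

x* = 3.147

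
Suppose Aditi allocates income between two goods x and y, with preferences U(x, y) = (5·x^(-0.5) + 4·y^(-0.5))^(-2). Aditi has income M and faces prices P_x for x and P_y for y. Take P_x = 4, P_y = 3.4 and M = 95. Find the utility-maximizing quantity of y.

y* = 12.5579

From the CES first-order condition, (5/4)·(y/x)^(1.5) = P_x/P_y.
Solve for the ratio: y/x = [(4/5)·P_x/P_y]^(2/3).
With the ratio pinned down, the budget gives x* = M/(P_x + P_y·(y/x)) and y* = (y/x)·x*.
Numerically y/x = 0.960389, so x* = 95/(4 + 3.4·0.960389) = 13.0758 and y* = 0.960389·13.0758 = 12.5579.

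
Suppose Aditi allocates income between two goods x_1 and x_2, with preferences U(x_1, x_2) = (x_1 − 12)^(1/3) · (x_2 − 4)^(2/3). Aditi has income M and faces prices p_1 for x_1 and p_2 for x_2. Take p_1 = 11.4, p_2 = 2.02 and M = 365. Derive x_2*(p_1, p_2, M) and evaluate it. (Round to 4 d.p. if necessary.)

This is Cobb-Douglas in (x_1−12, x_2−4): tangency gives 1/3·p_2·(x_2−4) = 2/3·p_1·(x_1−12).
Substituting into the budget: x_1* = 12 + 1/3·(M − 12·p_1 − 4·p_2)/p_1, and x_2* = 4 + 2/3·(…)/p_2.
Discretionary income = 365 − 12·11.4 − 4·2.02 = 220.12; x_2* = 4 + 2/3·220.12/2.02 = 76.6469.

x_2* = 76.6469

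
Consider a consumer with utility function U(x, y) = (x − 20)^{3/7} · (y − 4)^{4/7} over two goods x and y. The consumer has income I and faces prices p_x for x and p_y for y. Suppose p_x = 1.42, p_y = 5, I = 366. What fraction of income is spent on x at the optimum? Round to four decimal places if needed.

MRS = (3/4)·(y−4)/(x−20). Tangency with p_x/p_y gives y−4 = (4/3)·(p_x/p_y)·(x−20).
After buying the subsistence bundle (20, 4), a share 3/7 of the remaining income goes to x: x* = 20 + 3/7·(I − 20p_x − 4p_y)/p_x.
Discretionary income = 366 − 20·1.42 − 4·5 = 317.6; x* = 20 + 3/7·317.6/1.42 = 115.8551; y* = 4 + 4/7·317.6/5 = 40.2971.
Expenditure on x: 1.42·115.8551 = 164.5143; share = 0.4495.

share on x = 0.4495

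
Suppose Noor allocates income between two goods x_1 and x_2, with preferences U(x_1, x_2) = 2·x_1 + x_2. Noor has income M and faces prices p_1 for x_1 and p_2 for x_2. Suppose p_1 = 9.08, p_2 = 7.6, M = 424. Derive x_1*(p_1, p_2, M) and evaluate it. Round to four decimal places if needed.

x_1* = 46.696

Linear utility — the consumer picks whichever good has higher MU/price: 2/9.08 = 0.2203 vs 1/7.6 = 0.1316.
x_1 gives more utility per dollar, so spend all income on x_1: x_1* = M/p_1, x_2* = 0.
Numerically: x_1* = 46.696, x_2* = 0.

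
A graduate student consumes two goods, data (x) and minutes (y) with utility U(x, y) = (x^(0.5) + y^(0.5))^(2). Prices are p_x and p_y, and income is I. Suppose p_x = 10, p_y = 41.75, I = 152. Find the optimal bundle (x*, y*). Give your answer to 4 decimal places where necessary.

MU_x ∝ x^(-0.5), MU_y ∝ y^(-0.5), so MRS = (y/x)^(0.5) = p_x/p_y.
Hence y/x = (p_x/p_y)^(1/(0.5)), i.e. raised to the 2 power.
Substitute y = (y/x)·x into the budget: x* = I/(p_x + p_y·(y/x)).
Numerically y/x = 0.05737, so x* = 152/(10 + 41.75·0.05737) = 12.2628 and y* = 0.05737·12.2628 = 0.7035.

x* = 12.2628, y* = 0.7035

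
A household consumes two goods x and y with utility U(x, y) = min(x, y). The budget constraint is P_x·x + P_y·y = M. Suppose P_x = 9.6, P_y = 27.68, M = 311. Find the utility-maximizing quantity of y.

With perfect complements, no substitution: consume in ratio x:y = 1:1.
Budget: P_x·x + P_y·x = M, so (P_x + P_y)·x = M.
Demand: x*(P_x,P_y,M) = M/(P_x + P_y), y* = M/(P_x + P_y).
Here 9.6 + 27.68 = 37.28, giving y* = 8.3423.

y* = 8.3423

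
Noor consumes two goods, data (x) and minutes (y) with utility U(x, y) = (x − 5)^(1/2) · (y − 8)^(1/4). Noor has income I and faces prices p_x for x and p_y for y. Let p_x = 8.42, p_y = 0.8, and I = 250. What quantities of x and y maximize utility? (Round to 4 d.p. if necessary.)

Let x' = x−5, y' = y−8. MRS = 2·y'/x' = p_x/p_y.
Substituting into the budget: x* = 5 + 2/3·(I − 5·p_x − 8·p_y)/p_x, and y* = 8 + 1/3·(…)/p_y.
Discretionary income = 250 − 5·8.42 − 8·0.8 = 201.5; x* = 5 + 2/3·201.5/8.42 = 20.9541; y* = 8 + 1/3·201.5/0.8 = 91.9583.

x* = 20.9541, y* = 91.9583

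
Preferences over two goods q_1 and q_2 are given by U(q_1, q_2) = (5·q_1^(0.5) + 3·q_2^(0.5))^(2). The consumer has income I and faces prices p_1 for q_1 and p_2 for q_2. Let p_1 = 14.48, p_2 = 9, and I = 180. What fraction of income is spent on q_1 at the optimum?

MRS = MU_q_1/MU_q_2 = (5/3)·(q_2/q_1)^(0.5). Set equal to p_1/p_2.
Hence q_2/q_1 = ((3/5)·p_1/p_2)^(1/(0.5)), i.e. raised to the 2 power.
Substitute q_2 = (q_2/q_1)·q_1 into the budget: q_1* = I/(p_1 + p_2·(q_2/q_1)).
Numerically q_2/q_1 = 0.931868, so q_1* = 180/(14.48 + 9·0.931868) = 7.8717 and q_2* = 0.931868·7.8717 = 7.3354.
Expenditure on q_1: 14.48·7.8717 = 113.9818; share = 0.6332.

share on q_1 = 0.6332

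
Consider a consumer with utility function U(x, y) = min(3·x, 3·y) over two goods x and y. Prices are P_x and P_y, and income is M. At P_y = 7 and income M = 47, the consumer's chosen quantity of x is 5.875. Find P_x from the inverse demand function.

Leontief preferences: the optimum is at the kink where x/3 = y/3, i.e. y = x.
Budget: P_x·x + P_y·x = M, so (3·P_x + 3·P_y)·x = 3·M.
Demand: x*(P_x,P_y,M) = 3·M/(3·P_x + 3·P_y), y* = 3·M/(3·P_x + 3·P_y).
Set x* = 5.875 in the demand function and solve for P_x: P_x = 1.

P_x = 1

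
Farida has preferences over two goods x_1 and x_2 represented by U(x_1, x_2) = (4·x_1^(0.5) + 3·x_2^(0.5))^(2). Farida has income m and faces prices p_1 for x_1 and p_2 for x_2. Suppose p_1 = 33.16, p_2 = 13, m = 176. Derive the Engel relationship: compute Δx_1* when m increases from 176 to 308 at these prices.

Δx_1* = 1.6349

From the CES first-order condition, (4/3)·(x_2/x_1)^(0.5) = p_1/p_2.
Solve for the ratio: x_2/x_1 = [(3/4)·p_1/p_2]^(2).
With the ratio pinned down, the budget gives x_1* = m/(p_1 + p_2·(x_2/x_1)) and x_2* = (x_2/x_1)·x_1*.
Numerically x_2/x_1 = 3.659863, so x_1* = 176/(33.16 + 13·3.659863) = 2.1799.
At m' = 308: x_1* = 3.8148. Change: 3.8148 − 2.1799 = 1.6349.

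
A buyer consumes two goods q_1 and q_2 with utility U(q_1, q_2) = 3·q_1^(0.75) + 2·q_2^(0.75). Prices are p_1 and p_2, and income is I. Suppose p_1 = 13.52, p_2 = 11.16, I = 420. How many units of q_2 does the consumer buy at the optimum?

From the CES first-order condition, (3/2)·(q_2/q_1)^(0.25) = p_1/p_2.
Hence q_2/q_1 = ((2/3)·p_1/p_2)^(1/(0.25)), i.e. raised to the 4 power.
With the ratio pinned down, the budget gives q_1* = I/(p_1 + p_2·(q_2/q_1)) and q_2* = (q_2/q_1)·q_1*.
Numerically q_2/q_1 = 0.425486, so q_1* = 420/(13.52 + 11.16·0.425486) = 22.9905 and q_2* = 0.425486·22.9905 = 9.7821.

q_2* = 9.7821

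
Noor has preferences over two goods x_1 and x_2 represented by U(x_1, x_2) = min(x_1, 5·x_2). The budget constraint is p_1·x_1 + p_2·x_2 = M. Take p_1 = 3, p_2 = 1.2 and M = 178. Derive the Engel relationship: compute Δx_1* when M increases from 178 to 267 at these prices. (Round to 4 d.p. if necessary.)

Δx_1* = 27.4691

Leontief preferences: the optimum is at the kink where x_1/5 = x_2/1, i.e. x_2 = (1/5)·x_1.
Budget: p_1·x_1 + p_2·(1/5)·x_1 = M, so (5·p_1 + p_2)·x_1 = 5·M.
Demand: x_1*(p_1,p_2,M) = 5·M/(5·p_1 + p_2), x_2* = M/(5·p_1 + p_2).
Here 5·3 + 1.2 = 16.2, giving x_1* = 54.9383.
At M' = 267: x_1* = 82.4074. Change: 82.4074 − 54.9383 = 27.4691.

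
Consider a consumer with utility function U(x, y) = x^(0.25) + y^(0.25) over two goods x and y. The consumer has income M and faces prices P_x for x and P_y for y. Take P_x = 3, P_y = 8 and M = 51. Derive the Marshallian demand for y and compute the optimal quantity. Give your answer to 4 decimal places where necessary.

MU_x ∝ x^(-0.75), MU_y ∝ y^(-0.75), so MRS = (y/x)^(0.75) = P_x/P_y.
Hence y/x = (P_x/P_y)^(1/(0.75)), i.e. raised to the 4/3 power.
Substitute y = (y/x)·x into the budget: x* = M/(P_x + P_y·(y/x)).
Numerically y/x = 0.270422, so x* = 51/(3 + 8·0.270422) = 9.8773 and y* = 0.270422·9.8773 = 2.671.

y* = 2.671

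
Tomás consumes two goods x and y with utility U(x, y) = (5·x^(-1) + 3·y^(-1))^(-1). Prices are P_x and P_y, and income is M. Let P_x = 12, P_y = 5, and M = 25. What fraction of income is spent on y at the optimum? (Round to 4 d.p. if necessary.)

share on y = 0.3333

From the CES first-order condition, (5/3)·(y/x)^(2) = P_x/P_y.
Hence y/x = ((3/5)·P_x/P_y)^(1/(2)), i.e. raised to the 0.5 power.
Substitute y = (y/x)·x into the budget: x* = M/(P_x + P_y·(y/x)).
Numerically y/x = 1.2, so x* = 25/(12 + 5·1.2) = 1.3889 and y* = 1.2·1.3889 = 1.6667.
Expenditure on y: 5·1.6667 = 8.3333; share = 0.3333.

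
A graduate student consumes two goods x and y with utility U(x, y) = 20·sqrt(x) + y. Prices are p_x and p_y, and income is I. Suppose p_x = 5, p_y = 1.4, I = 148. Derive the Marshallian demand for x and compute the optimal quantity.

x* = 7.84

Utility is quasi-linear in y; the FOC for x is 10/√x = p_x/p_y.
Thus x* = (10·p_y/p_x)² — independent of I — with the rest of income spent on y.
Plugging in: x* = (10·1.4/5)² = 7.84.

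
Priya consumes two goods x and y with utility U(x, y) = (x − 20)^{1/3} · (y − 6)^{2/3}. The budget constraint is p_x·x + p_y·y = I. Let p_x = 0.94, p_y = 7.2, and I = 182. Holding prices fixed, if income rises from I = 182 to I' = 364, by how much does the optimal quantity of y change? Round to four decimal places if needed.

MRS = (1/2)·(y−6)/(x−20). Tangency with p_x/p_y gives y−6 = 2·(p_x/p_y)·(x−20).
Substituting into the budget: x* = 20 + 1/3·(I − 20·p_x − 6·p_y)/p_x, and y* = 6 + 2/3·(…)/p_y.
Discretionary income = 182 − 20·0.94 − 6·7.2 = 120; y* = 6 + 2/3·120/7.2 = 17.1111.
At I' = 364: y* = 33.963. Change: 33.963 − 17.1111 = 16.8519.

Δy* = 16.8519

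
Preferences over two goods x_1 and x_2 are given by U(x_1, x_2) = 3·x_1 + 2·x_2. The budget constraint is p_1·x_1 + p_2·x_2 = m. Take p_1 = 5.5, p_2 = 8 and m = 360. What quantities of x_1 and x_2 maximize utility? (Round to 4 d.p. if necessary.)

Linear utility — the consumer picks whichever good has higher MU/price: 3/5.5 = 0.5455 vs 2/8 = 0.25.
x_1 gives more utility per dollar, so spend all income on x_1: x_1* = m/p_1, x_2* = 0.
Numerically: x_1* = 65.4545, x_2* = 0.

x_1* = 65.4545, x_2* = 0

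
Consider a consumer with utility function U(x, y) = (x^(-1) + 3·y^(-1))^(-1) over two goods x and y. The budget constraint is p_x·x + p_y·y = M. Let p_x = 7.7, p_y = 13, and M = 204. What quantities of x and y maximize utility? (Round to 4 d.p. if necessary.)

x* = 8.1505, y* = 10.8647

From the CES first-order condition, (1/3)·(y/x)^(2) = p_x/p_y.
Hence y/x = (3·p_x/p_y)^(1/(2)), i.e. raised to the 0.5 power.
With the ratio pinned down, the budget gives x* = M/(p_x + p_y·(y/x)) and y* = (y/x)·x*.
Numerically y/x = 1.333013, so x* = 204/(7.7 + 13·1.333013) = 8.1505 and y* = 1.333013·8.1505 = 10.8647.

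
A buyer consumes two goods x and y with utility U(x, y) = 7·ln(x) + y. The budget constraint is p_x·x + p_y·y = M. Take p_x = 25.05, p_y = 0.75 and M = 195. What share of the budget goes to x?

So x*(p_x,p_y) = 7·p_y/p_x, independent of income; and y* = (M − 7·p_y)/p_y.
At the given prices: x* = 7·0.75/25.05 = 0.2096, and y* = 253.
Expenditure on x: 25.05·0.2096 = 5.25; share = 0.0269.

share on x = 0.0269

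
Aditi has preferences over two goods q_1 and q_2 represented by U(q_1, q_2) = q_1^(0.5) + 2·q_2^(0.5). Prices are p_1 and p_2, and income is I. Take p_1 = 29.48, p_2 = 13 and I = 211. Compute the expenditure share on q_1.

From the CES first-order condition, (1/2)·(q_2/q_1)^(0.5) = p_1/p_2.
Hence q_2/q_1 = (2·p_1/p_2)^(1/(0.5)), i.e. raised to the 2 power.
Substitute q_2 = (q_2/q_1)·q_1 into the budget: q_1* = I/(p_1 + p_2·(q_2/q_1)).
Numerically q_2/q_1 = 20.569714, so q_1* = 211/(29.48 + 13·20.569714) = 0.7107 and q_2* = 20.569714·0.7107 = 14.6191.
Expenditure on q_1: 29.48·0.7107 = 20.9517; share = 0.0993.

share on q_1 = 0.0993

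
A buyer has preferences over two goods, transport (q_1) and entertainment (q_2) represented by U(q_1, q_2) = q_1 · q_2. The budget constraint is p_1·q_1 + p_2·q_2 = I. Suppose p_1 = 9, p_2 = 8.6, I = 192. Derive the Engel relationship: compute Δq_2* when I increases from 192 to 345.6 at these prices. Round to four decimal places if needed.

Δq_2* = 8.9302

Tangency: MRS = q_2/q_1 = p_1/p_2.
Rearranging, p_2·q_2 = p_1·q_1. Substituting into the budget gives p_1·q_1·(1 + 1) = I.
Demand: q_1*(p_1,p_2,I) = 0.5·I/p_1 and q_2* = 0.5·I/p_2.
At p_1=9, p_2=8.6, I=192: q_2* = 0.5·192/8.6 = 11.1628.
At I' = 345.6: q_2* = 20.093. Change: 20.093 − 11.1628 = 8.9302.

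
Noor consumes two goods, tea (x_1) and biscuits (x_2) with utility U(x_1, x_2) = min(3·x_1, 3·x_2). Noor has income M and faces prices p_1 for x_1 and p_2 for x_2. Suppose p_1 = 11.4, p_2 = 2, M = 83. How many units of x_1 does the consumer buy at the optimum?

Leontief preferences: the optimum is at the kink where x_1/3 = x_2/3, i.e. x_2 = x_1.
Budget: p_1·x_1 + p_2·x_1 = M, so (3·p_1 + 3·p_2)·x_1 = 3·M.
Demand: x_1*(p_1,p_2,M) = 3·M/(3·p_1 + 3·p_2), x_2* = 3·M/(3·p_1 + 3·p_2).
Here 3·11.4 + 3·2 = 40.2, giving x_1* = 6.194.

x_1* = 6.194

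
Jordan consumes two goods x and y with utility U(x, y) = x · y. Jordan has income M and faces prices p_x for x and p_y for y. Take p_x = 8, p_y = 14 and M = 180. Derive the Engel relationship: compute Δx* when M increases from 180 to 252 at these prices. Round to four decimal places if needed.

Δx* = 4.5

Tangency: MRS = y/x = p_x/p_y.
So p_y·y = p_x·x; combined with the budget, a share 0.5 of income goes to x.
Demand: x*(p_x,p_y,M) = 0.5·M/p_x and y* = 0.5·M/p_y.
At p_x=8, p_y=14, M=180: x* = 0.5·180/8 = 11.25.
At M' = 252: x* = 15.75. Change: 15.75 − 11.25 = 4.5.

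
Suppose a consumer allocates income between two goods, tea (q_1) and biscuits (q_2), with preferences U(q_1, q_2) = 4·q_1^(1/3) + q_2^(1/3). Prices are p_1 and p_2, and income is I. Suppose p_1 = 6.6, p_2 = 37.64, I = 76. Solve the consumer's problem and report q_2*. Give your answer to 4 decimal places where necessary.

q_2* = 0.1004

MRS = MU_q_1/MU_q_2 = 4·(q_2/q_1)^(2/3). Set equal to p_1/p_2.
Hence q_2/q_1 = ((1/4)·p_1/p_2)^(1/(2/3)), i.e. raised to the 1.5 power.
Substitute q_2 = (q_2/q_1)·q_1 into the budget: q_1* = I/(p_1 + p_2·(q_2/q_1)).
Numerically q_2/q_1 = 0.009178, so q_1* = 76/(6.6 + 37.64·0.009178) = 10.9424 and q_2* = 0.009178·10.9424 = 0.1004.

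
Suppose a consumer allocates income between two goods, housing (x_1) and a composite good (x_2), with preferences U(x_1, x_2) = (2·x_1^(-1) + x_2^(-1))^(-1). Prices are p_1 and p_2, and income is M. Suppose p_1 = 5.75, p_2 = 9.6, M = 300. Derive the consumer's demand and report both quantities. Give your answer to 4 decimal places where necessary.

x_1* = 27.2639, x_2* = 14.9201

With the ratio pinned down, the budget gives x_1* = M/(p_1 + p_2·(x_2/x_1)) and x_2* = (x_2/x_1)·x_1*.
Numerically x_2/x_1 = 0.547247, so x_1* = 300/(5.75 + 9.6·0.547247) = 27.2639 and x_2* = 0.547247·27.2639 = 14.9201.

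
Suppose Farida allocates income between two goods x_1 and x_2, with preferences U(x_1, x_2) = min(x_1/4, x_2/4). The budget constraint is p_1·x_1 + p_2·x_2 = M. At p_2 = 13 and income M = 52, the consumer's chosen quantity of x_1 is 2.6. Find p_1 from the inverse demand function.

p_1 = 7

With perfect complements, no substitution: consume in ratio x_1:x_2 = 4:4.
Budget: p_1·x_1 + p_2·x_1 = M, so (4·p_1 + 4·p_2)·x_1 = 4·M.
Demand: x_1*(p_1,p_2,M) = 4·M/(4·p_1 + 4·p_2), x_2* = 4·M/(4·p_1 + 4·p_2).
Set x_1* = 2.6 in the demand function and solve for p_1: p_1 = 7.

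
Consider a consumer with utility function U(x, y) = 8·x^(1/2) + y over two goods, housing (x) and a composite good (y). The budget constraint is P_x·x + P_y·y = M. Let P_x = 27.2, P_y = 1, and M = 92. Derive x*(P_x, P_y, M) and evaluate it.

x* = 0.0216

Utility is quasi-linear in y; the FOC for x is 4/√x = P_x/P_y.
Solve: √x = 4·P_y/P_x, so x*(P_x,P_y) = (4·P_y/P_x)², and y* = (M − P_x·x*)/P_y.
Plugging in: x* = (4·1/27.2)² = 0.0216.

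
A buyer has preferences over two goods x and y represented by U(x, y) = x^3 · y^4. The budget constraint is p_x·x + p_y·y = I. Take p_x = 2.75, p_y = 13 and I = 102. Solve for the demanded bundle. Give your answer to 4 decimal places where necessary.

Demand: x*(p_x,p_y,I) = 3/7·I/p_x and y* = 4/7·I/p_y.
At p_x=2.75, p_y=13, I=102: x* = 3/7·102/2.75 = 15.8961, y* = 4.4835.

x* = 15.8961, y* = 4.4835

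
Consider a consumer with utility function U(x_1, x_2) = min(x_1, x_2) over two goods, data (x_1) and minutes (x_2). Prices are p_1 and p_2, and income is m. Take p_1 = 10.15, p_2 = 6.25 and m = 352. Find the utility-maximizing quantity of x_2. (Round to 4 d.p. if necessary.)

x_2* = 21.4634

Here 10.15 + 6.25 = 16.4, giving x_2* = 21.4634.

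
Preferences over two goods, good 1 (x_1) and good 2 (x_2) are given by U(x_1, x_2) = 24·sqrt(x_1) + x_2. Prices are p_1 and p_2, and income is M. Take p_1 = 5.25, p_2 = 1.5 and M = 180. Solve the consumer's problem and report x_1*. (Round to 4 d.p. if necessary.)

x_1* = 11.7551

Solve: √x_1 = 12·p_2/p_1, so x_1*(p_1,p_2) = (12·p_2/p_1)², and x_2* = (M − p_1·x_1*)/p_2.
Plugging in: x_1* = (12·1.5/5.25)² = 11.7551.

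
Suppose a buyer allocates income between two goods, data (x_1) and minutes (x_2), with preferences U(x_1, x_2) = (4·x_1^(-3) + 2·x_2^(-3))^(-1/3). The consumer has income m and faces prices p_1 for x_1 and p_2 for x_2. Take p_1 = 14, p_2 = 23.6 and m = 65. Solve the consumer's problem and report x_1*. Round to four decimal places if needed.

x_1* = 2.069

MRS = MU_x_1/MU_x_2 = 2·(x_2/x_1)^(4). Set equal to p_1/p_2.
Solve for the ratio: x_2/x_1 = [(1/2)·p_1/p_2]^(0.25).
With the ratio pinned down, the budget gives x_1* = m/(p_1 + p_2·(x_2/x_1)) and x_2* = (x_2/x_1)·x_1*.
Numerically x_2/x_1 = 0.737983, so x_1* = 65/(14 + 23.6·0.737983) = 2.069.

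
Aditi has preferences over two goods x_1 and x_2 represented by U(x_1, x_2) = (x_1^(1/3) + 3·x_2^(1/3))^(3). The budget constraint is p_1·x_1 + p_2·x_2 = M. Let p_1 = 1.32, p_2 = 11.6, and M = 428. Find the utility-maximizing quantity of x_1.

MU_x_1 ∝ x_1^(-2/3), MU_x_2 ∝ 3·x_2^(-2/3), so MRS = (1/3)·(x_2/x_1)^(2/3) = p_1/p_2.
Hence x_2/x_1 = (3·p_1/p_2)^(1/(2/3)), i.e. raised to the 1.5 power.
Substitute x_2 = (x_2/x_1)·x_1 into the budget: x_1* = M/(p_1 + p_2·(x_2/x_1)).
Numerically x_2/x_1 = 0.19946, so x_1* = 428/(1.32 + 11.6·0.19946) = 117.7851.

x_1* = 117.7851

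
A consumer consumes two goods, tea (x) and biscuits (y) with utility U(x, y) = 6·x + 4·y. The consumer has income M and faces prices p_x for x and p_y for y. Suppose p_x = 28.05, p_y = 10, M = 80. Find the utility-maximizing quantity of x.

x* = 0

Perfect substitutes: compare marginal utility per dollar. 6/p_x vs 4/p_y → 0.2139 vs 0.4.
y gives more utility per dollar, so spend all income on y: y* = M/p_y, x* = 0.
Numerically: x* = 0, y* = 8.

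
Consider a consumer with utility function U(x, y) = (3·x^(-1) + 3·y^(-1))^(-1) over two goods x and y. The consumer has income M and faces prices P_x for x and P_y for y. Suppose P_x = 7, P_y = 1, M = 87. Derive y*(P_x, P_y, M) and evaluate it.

MU_x ∝ 3·x^(-2), MU_y ∝ 3·y^(-2), so MRS = (y/x)^(2) = P_x/P_y.
Hence y/x = (P_x/P_y)^(1/(2)), i.e. raised to the 0.5 power.
With the ratio pinned down, the budget gives x* = M/(P_x + P_y·(y/x)) and y* = (y/x)·x*.
Numerically y/x = 2.645751, so x* = 87/(7 + 1·2.645751) = 9.0195 and y* = 2.645751·9.0195 = 23.8634.

y* = 23.8634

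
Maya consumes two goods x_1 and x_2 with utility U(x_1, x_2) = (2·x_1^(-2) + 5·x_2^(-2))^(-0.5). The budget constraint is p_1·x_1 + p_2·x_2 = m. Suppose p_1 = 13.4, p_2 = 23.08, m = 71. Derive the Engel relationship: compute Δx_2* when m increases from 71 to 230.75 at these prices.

MU_x_1 ∝ 2·x_1^(-3), MU_x_2 ∝ 5·x_2^(-3), so MRS = (2/5)·(x_2/x_1)^(3) = p_1/p_2.
Hence x_2/x_1 = ((5/2)·p_1/p_2)^(1/(3)), i.e. raised to the 1/3 power.
With the ratio pinned down, the budget gives x_1* = m/(p_1 + p_2·(x_2/x_1)) and x_2* = (x_2/x_1)·x_1*.
Numerically x_2/x_1 = 1.132234, so x_1* = 71/(13.4 + 23.08·1.132234) = 1.796 and x_2* = 1.132234·1.796 = 2.0335.
At m' = 230.75: x_2* = 6.6089. Change: 6.6089 − 2.0335 = 4.5754.

Δx_2* = 4.5754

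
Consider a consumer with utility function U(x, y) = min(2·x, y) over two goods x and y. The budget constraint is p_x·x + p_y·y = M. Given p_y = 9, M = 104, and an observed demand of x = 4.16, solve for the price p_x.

p_x = 7

Leontief preferences: the optimum is at the kink where x/1 = y/2, i.e. y = 2·x.
Budget: p_x·x + p_y·2·x = M, so (p_x + 2·p_y)·x = M.
Demand: x*(p_x,p_y,M) = M/(p_x + 2·p_y), y* = 2·M/(p_x + 2·p_y).
Set x* = 4.16 in the demand function and solve for p_x: p_x = 7.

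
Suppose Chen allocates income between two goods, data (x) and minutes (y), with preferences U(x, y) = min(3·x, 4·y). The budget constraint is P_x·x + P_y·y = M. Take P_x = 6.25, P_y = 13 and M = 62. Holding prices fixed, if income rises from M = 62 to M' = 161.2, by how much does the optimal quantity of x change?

Δx* = 6.2

Demand: x*(P_x,P_y,M) = 4·M/(4·P_x + 3·P_y), y* = 3·M/(4·P_x + 3·P_y).
Here 4·6.25 + 3·13 = 64, giving x* = 3.875.
At M' = 161.2: x* = 10.075. Change: 10.075 − 3.875 = 6.2.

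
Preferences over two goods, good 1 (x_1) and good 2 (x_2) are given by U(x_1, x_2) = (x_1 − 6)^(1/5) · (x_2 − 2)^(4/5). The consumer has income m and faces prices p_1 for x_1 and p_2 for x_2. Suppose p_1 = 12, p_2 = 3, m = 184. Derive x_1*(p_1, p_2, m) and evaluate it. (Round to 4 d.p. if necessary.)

x_1* = 7.7667

Discretionary income = 184 − 6·12 − 2·3 = 106; x_1* = 6 + 0.2·106/12 = 7.7667.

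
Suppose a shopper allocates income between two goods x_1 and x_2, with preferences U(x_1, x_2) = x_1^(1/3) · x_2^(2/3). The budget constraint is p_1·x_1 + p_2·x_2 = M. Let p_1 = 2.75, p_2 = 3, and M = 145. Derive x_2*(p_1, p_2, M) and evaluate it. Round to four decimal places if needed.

At p_1=2.75, p_2=3, M=145: x_2* = 2/3·145/3 = 32.2222.

x_2* = 32.2222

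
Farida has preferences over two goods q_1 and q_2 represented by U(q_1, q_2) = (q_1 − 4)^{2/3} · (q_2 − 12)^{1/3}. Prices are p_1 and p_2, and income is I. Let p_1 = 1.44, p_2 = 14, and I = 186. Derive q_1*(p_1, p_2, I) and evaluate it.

q_1* = 9.6667

This is Cobb-Douglas in (q_1−4, q_2−12): tangency gives 2/3·p_2·(q_2−12) = 1/3·p_1·(q_1−4).
Substituting into the budget: q_1* = 4 + 2/3·(I − 4·p_1 − 12·p_2)/p_1, and q_2* = 12 + 1/3·(…)/p_2.
Discretionary income = 186 − 4·1.44 − 12·14 = 12.24; q_1* = 4 + 2/3·12.24/1.44 = 9.6667.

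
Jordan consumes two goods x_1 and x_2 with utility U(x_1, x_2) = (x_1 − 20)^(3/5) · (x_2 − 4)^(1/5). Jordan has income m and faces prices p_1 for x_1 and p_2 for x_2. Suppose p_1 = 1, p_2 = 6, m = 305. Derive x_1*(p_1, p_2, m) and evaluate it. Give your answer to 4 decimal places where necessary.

Let x_1' = x_1−20, x_2' = x_2−4. MRS = 3·x_2'/x_1' = p_1/p_2.
Substituting into the budget: x_1* = 20 + 0.75·(m − 20·p_1 − 4·p_2)/p_1, and x_2* = 4 + 0.25·(…)/p_2.
Discretionary income = 305 − 20·1 − 4·6 = 261; x_1* = 20 + 0.75·261/1 = 215.75.

x_1* = 215.75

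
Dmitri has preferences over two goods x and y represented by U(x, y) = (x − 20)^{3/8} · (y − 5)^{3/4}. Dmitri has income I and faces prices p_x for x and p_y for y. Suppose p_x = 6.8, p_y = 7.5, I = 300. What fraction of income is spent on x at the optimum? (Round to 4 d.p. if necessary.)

MRS = (1/2)·(y−5)/(x−20). Tangency with p_x/p_y gives y−5 = 2·(p_x/p_y)·(x−20).
Substituting into the budget: x* = 20 + 1/3·(I − 20·p_x − 5·p_y)/p_x, and y* = 5 + 2/3·(…)/p_y.
Discretionary income = 300 − 20·6.8 − 5·7.5 = 126.5; x* = 20 + 1/3·126.5/6.8 = 26.201; y* = 5 + 2/3·126.5/7.5 = 16.2444.
Expenditure on x: 6.8·26.201 = 178.1667; share = 0.5939.

share on x = 0.5939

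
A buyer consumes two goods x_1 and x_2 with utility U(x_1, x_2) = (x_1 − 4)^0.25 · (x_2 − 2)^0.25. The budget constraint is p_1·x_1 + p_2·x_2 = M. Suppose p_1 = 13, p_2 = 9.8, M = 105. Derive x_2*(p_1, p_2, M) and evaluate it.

MRS = (x_2−2)/(x_1−4). Tangency with p_1/p_2 gives x_2−2 = (p_1/p_2)·(x_1−4).
Substituting into the budget: x_1* = 4 + 0.5·(M − 4·p_1 − 2·p_2)/p_1, and x_2* = 2 + 0.5·(…)/p_2.
Discretionary income = 105 − 4·13 − 2·9.8 = 33.4; x_2* = 2 + 0.5·33.4/9.8 = 3.7041.

x_2* = 3.7041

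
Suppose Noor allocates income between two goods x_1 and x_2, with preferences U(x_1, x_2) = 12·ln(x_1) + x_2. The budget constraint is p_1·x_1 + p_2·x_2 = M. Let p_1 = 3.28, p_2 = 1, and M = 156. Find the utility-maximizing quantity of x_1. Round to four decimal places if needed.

x_1* = 3.6585

At the given prices: x_1* = 12·1/3.28 = 3.6585.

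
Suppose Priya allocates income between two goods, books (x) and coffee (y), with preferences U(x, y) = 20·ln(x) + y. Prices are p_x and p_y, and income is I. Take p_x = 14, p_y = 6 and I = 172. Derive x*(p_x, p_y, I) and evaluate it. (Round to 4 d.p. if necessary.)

x* = 8.5714

So x*(p_x,p_y) = 20·p_y/p_x, independent of income; and y* = (I − 20·p_y)/p_y.
At the given prices: x* = 20·6/14 = 8.5714.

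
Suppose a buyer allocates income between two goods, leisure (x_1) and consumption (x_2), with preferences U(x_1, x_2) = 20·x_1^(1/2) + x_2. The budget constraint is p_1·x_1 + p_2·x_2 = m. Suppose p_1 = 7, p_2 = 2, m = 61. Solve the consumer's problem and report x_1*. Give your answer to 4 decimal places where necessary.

MU_x_1 = 10/√x_1, MU_x_2 = 1. Tangency: 10/√x_1 = p_1/p_2.
Thus x_1* = (10·p_2/p_1)² — independent of m — with the rest of income spent on x_2.
Plugging in: x_1* = (10·2/7)² = 8.1633.

x_1* = 8.1633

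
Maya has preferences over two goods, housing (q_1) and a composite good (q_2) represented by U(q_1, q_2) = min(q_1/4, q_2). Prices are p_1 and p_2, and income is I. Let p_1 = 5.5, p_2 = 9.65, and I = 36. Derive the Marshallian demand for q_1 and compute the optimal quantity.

With perfect complements, no substitution: consume in ratio q_1:q_2 = 4:1.
Budget: p_1·q_1 + p_2·(1/4)·q_1 = I, so (4·p_1 + p_2)·q_1 = 4·I.
Demand: q_1*(p_1,p_2,I) = 4·I/(4·p_1 + p_2), q_2* = I/(4·p_1 + p_2).
Here 4·5.5 + 9.65 = 31.65, giving q_1* = 4.5498.

q_1* = 4.5498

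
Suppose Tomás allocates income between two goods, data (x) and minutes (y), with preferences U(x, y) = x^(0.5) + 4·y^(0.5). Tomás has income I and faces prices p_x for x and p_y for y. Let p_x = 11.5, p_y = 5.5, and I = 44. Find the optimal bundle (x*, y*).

x* = 0.111, y* = 7.7678

Numerically y/x = 69.950413, so x* = 44/(11.5 + 5.5·69.950413) = 0.111 and y* = 69.950413·0.111 = 7.7678.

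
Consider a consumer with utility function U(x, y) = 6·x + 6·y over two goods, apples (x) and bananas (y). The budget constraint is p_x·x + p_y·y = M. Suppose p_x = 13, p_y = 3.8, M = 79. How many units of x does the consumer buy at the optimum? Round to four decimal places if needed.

Linear utility — the consumer picks whichever good has higher MU/price: 6/13 = 0.4615 vs 6/3.8 = 1.5789.
y gives more utility per dollar, so spend all income on y: y* = M/p_y, x* = 0.
Numerically: x* = 0, y* = 20.7895.

x* = 0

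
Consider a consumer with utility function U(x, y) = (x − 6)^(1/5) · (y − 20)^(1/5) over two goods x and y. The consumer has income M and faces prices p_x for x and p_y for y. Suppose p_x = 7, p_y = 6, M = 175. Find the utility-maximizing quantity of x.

This is Cobb-Douglas in (x−6, y−20): tangency gives 0.2·p_y·(y−20) = 0.2·p_x·(x−6).
Substituting into the budget: x* = 6 + 0.5·(M − 6·p_x − 20·p_y)/p_x, and y* = 20 + 0.5·(…)/p_y.
Discretionary income = 175 − 6·7 − 20·6 = 13; x* = 6 + 0.5·13/7 = 6.9286.

x* = 6.9286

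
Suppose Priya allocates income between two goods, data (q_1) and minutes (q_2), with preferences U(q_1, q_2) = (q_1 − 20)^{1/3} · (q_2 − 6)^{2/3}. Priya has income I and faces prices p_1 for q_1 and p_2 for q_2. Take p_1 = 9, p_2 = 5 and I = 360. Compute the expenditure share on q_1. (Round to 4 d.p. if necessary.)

share on q_1 = 0.6389

MRS = (1/2)·(q_2−6)/(q_1−20). Tangency with p_1/p_2 gives q_2−6 = 2·(p_1/p_2)·(q_1−20).
After buying the subsistence bundle (20, 6), a share 1/3 of the remaining income goes to q_1: q_1* = 20 + 1/3·(I − 20p_1 − 6p_2)/p_1.
Discretionary income = 360 − 20·9 − 6·5 = 150; q_1* = 20 + 1/3·150/9 = 25.5556; q_2* = 6 + 2/3·150/5 = 26.
Expenditure on q_1: 9·25.5556 = 230; share = 0.6389.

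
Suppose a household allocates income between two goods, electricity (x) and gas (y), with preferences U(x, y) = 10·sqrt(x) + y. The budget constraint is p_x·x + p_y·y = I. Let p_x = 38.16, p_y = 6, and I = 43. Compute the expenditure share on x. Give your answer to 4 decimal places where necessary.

share on x = 0.5485

MU_x = 5/√x, MU_y = 1. Tangency: 5/√x = p_x/p_y.
Solve: √x = 5·p_y/p_x, so x*(p_x,p_y) = (5·p_y/p_x)², and y* = (I − p_x·x*)/p_y.
Plugging in: x* = (5·6/38.16)² = 0.6181, y* = 3.2358.
Expenditure on x: 38.16·0.6181 = 23.5849; share = 0.5485.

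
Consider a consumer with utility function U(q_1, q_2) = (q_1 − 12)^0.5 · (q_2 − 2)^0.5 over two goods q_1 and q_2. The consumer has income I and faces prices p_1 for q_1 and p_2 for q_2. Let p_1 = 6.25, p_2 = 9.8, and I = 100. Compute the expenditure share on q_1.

share on q_1 = 0.777

MRS = (q_2−2)/(q_1−12). Tangency with p_1/p_2 gives q_2−2 = (p_1/p_2)·(q_1−12).
After buying the subsistence bundle (12, 2), a share 0.5 of the remaining income goes to q_1: q_1* = 12 + 0.5·(I − 12p_1 − 2p_2)/p_1.
Discretionary income = 100 − 12·6.25 − 2·9.8 = 5.4; q_1* = 12 + 0.5·5.4/6.25 = 12.432; q_2* = 2 + 0.5·5.4/9.8 = 2.2755.
Expenditure on q_1: 6.25·12.432 = 77.7; share = 0.777.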